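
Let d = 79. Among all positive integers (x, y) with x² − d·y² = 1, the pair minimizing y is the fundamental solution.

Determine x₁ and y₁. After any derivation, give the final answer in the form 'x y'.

80 9

√79 → a₀=8, period (1,7,1,16); ℓ=4 even so k=3
k=0  a_k=8  p_k/q_k = 8/1
…
k=2  a_k=7  p_k/q_k = 71/8
k=3  a_k=1  p_k/q_k = 80/9
→ (80, 9).  Check: 80²=6400, 79·9²=6399, difference 1.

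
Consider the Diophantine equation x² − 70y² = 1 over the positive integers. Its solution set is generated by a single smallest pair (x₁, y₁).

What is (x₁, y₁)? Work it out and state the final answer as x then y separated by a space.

251 30

√70 → a₀=8, period (2,1,2,1,2,16); ℓ=6 even so k=5
step 0: (8, 1)  from 8·(1,0) + (0,1)
…
step 2: (25, 3)  from 1·(17,2) + (8,1)
step 3: (67, 8)  from 2·(25,3) + (17,2)
step 4: (92, 11)  from 1·(67,8) + (25,3)
step 5: (251, 30)  from 2·(92,11) + (67,8)
(x₁, y₁) = (251, 30);  251² − 70·30² = 1 ✓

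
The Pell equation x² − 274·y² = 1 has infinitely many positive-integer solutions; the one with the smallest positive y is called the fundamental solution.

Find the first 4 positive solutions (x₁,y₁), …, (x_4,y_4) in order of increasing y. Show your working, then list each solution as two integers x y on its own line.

3959299 239190
31352097142801 1894049455620
248264653730785753699 14998216231173381570
1965907990503261255572251201 118764845051735182903983240

√274 → a₀=16, period (1,1,4,4,1,1,32); ℓ=7 odd so k=13
step 0: (16, 1)  from 16·(1,0) + (0,1)
step 1: (17, 1)  from 1·(16,1) + (1,0)
…
step 3: (149, 9)  from 4·(33,2) + (17,1)
step 4: (629, 38)  from 4·(149,9) + (33,2)
step 5: (778, 47)  from 1·(629,38) + (149,9)
step 6: (1407, 85)  from 1·(778,47) + (629,38)
step 7: (45802, 2767)  from 32·(1407,85) + (778,47)
step 8: (47209, 2852)  from 1·(45802,2767) + (1407,85)
step 9: (93011, 5619)  from 1·(47209,2852) + (45802,2767)
step 10: (419253, 25328)  from 4·(93011,5619) + (47209,2852)
step 11: (1770023, 106931)  from 4·(419253,25328) + (93011,5619)
step 12: (2189276, 132259)  from 1·(1770023,106931) + (419253,25328)
step 13: (3959299, 239190)  from 1·(2189276,132259) + (1770023,106931)
(x₁, y₁) = (3959299, 239190);  3959299² − 274·239190² = 1 ✓
(3959299+239190√274)^2 = 31352097142801 + 1894049455620√274
(3959299+239190√274)^3 = 248264653730785753699 + 14998216231173381570√274
(3959299+239190√274)^4 = 1965907990503261255572251201 + 118764845051735182903983240√274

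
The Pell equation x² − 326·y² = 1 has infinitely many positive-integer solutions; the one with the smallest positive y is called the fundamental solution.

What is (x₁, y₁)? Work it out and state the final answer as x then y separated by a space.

[18; 18,36] for √326; ℓ=2 ⇒ convergent index 1
k=0  a_k=18  p_k/q_k = 18/1
k=1  a_k=18  p_k/q_k = 325/18
(x₁, y₁) = (325, 18);  325² − 326·18² = 1 ✓

325 18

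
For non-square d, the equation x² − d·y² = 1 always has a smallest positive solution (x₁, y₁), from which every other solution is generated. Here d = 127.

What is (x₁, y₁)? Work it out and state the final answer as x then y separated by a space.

4730624 419775

√127 → a₀=11, period (3,1,2,2,7,11,7,2,2,1,3,22); ℓ=12 even so k=11
step 0: (11, 1)  from 11·(1,0) + (0,1)
…
step 2: (45, 4)  from 1·(34,3) + (11,1)
…
step 8: (367620, 32621)  from 2·(171701,15236) + (24218,2149)
…
step 10: (1274561, 113099)  from 1·(906941,80478) + (367620,32621)
step 11: (4730624, 419775)  from 3·(1274561,113099) + (906941,80478)
fundamental: x₁=4730624, y₁=419775  (since 22378803429376 − 127·176211050625 = 1)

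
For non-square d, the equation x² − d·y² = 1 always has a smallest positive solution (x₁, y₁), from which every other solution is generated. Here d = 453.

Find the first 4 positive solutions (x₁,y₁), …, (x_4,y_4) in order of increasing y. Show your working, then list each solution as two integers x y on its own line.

[21; 3,1,1,10,14,10,1,1,3,42] for √453; ℓ=10 ⇒ convergent index 9
k=0  a_k=21  p_k/q_k = 21/1
k=1  a_k=3  p_k/q_k = 64/3
k=2  a_k=1  p_k/q_k = 85/4
k=3  a_k=1  p_k/q_k = 149/7
…
k=5  a_k=14  p_k/q_k = 22199/1043
…
k=8  a_k=1  p_k/q_k = 469329/22051
k=9  a_k=3  p_k/q_k = 1653751/77700
fundamental: x₁=1653751, y₁=77700  (since 2734892370001 − 453·6037290000 = 1)
k=2:  x_2 = 1653751·1653751+453·77700·77700 = 5469784740001,  y_2 = 1653751·77700+77700·1653751 = 256992905400
k=3:  x_3 = 1653751·5469784740001+453·77700·256992905400 = 18091323967121133751,  y_3 = 1653751·256992905400+77700·5469784740001 = 850004548596233100
k=4:  x_4 = 1653751·18091323967121133751+453·77700·850004548596233100 = 59837090203895614338960001,  y_4 = 1653751·850004548596233100+77700·18091323967121133751 = 2811391744490881177810800

1653751 77700
5469784740001 256992905400
18091323967121133751 850004548596233100
59837090203895614338960001 2811391744490881177810800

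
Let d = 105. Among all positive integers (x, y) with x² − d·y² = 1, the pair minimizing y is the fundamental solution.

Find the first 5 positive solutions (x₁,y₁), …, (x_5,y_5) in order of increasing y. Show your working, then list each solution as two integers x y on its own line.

√105 = [10; 4,20, …], period ℓ=2 (even) → k=1
step 0: (10, 1)  from 10·(1,0) + (0,1)
step 1: (41, 4)  from 4·(10,1) + (1,0)
→ (41, 4).  Check: 41²=1681, 105·4²=1680, difference 1.
k=2:  x_2 = 41·41+105·4·4 = 3361,  y_2 = 41·4+4·41 = 328
k=3:  x_3 = 41·3361+105·4·328 = 275561,  y_3 = 41·328+4·3361 = 26892
k=4:  x_4 = 41·275561+105·4·26892 = 22592641,  y_4 = 41·26892+4·275561 = 2204816
k=5:  x_5 = 41·22592641+105·4·2204816 = 1852321001,  y_5 = 41·2204816+4·22592641 = 180768020

41 4
3361 328
275561 26892
22592641 2204816
1852321001 180768020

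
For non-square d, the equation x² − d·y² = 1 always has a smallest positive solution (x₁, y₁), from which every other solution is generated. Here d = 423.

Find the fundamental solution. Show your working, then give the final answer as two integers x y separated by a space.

[20; 1,1,3,4,3,1,1,40] for √423; ℓ=8 ⇒ convergent index 7
k=0  a_k=20  p_k/q_k = 20/1
…
k=3  a_k=3  p_k/q_k = 144/7
…
k=6  a_k=1  p_k/q_k = 2612/127
k=7  a_k=1  p_k/q_k = 4607/224
→ (4607, 224).  Check: 4607²=21224449, 423·224²=21224448, difference 1.

4607 224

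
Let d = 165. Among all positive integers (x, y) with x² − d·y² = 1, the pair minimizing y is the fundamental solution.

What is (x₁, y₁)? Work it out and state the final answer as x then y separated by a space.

[12; 1,5,2,5,1,24] for √165; ℓ=6 ⇒ convergent index 5
i=0: a=12 ⇒ p=12, q=1
…
i=2: a=5 ⇒ p=77, q=6
i=3: a=2 ⇒ p=167, q=13
i=4: a=5 ⇒ p=912, q=71
i=5: a=1 ⇒ p=1079, q=84
→ (1079, 84).  Check: 1079²=1164241, 165·84²=1164240, difference 1.

1079 84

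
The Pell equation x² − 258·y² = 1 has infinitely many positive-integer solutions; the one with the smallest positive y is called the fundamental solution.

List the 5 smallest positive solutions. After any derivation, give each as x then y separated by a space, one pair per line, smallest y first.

257 16
132097 8224
67897601 4227120
34899234817 2172731456
17938138798337 1116779741264

√258 = [16; 16,32, …], period ℓ=2 (even) → k=1
a_0=16:  p_0=16·1+0=16,  q_0=16·0+1=1
a_1=16:  p_1=16·16+1=257,  q_1=16·1+0=16
→ (257, 16).  Check: 257²=66049, 258·16²=66048, difference 1.
(x_2, y_2) = (257·257 + 258·16·16, 257·16 + 16·257) = (132097, 8224)
(x_3, y_3) = (257·132097 + 258·16·8224, 257·8224 + 16·132097) = (67897601, 4227120)
(x_4, y_4) = (257·67897601 + 258·16·4227120, 257·4227120 + 16·67897601) = (34899234817, 2172731456)
(x_5, y_5) = (257·34899234817 + 258·16·2172731456, 257·2172731456 + 16·34899234817) = (17938138798337, 1116779741264)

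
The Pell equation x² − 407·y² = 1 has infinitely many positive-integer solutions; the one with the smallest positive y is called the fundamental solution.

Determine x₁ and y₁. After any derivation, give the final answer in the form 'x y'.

d=407: √d = [20; 5,1,2,1,5,40] (ℓ=6, even), read p_5/q_5
step 0: (20, 1)  from 20·(1,0) + (0,1)
…
step 4: (464, 23)  from 1·(343,17) + (121,6)
step 5: (2663, 132)  from 5·(464,23) + (343,17)
fundamental: x₁=2663, y₁=132  (since 7091569 − 407·17424 = 1)

2663 132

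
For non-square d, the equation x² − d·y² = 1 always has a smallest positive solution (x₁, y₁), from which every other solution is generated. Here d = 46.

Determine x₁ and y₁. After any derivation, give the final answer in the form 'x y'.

√46 = [6; 1,3,1,1,2,6,2,1,1,3,1,12, …], period ℓ=12 (even) → k=11
i=0: a=6 ⇒ p=6, q=1
…
i=2: a=3 ⇒ p=27, q=4
i=3: a=1 ⇒ p=34, q=5
i=4: a=1 ⇒ p=61, q=9
i=5: a=2 ⇒ p=156, q=23
i=6: a=6 ⇒ p=997, q=147
…
i=8: a=1 ⇒ p=3147, q=464
i=9: a=1 ⇒ p=5297, q=781
i=10: a=3 ⇒ p=19038, q=2807
i=11: a=1 ⇒ p=24335, q=3588
→ (24335, 3588).  Check: 24335²=592192225, 46·3588²=592192224, difference 1.

24335 3588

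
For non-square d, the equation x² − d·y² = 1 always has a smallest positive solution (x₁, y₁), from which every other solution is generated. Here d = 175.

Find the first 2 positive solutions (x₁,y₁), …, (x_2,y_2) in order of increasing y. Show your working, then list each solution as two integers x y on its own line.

2024 153
8193151 619344

[13; 4,2,1,2,4,26] for √175; ℓ=6 ⇒ convergent index 5
a_0=13:  p_0=13·1+0=13,  q_0=13·0+1=1
…
a_4=2:  p_4=2·172+119=463,  q_4=2·13+9=35
a_5=4:  p_5=4·463+172=2024,  q_5=4·35+13=153
fundamental: x₁=2024, y₁=153  (since 4096576 − 175·23409 = 1)
n=2: (2024,153)∘(2024,153) = (2024·2024+175·153·153, 2024·153+153·2024) = (8193151,619344)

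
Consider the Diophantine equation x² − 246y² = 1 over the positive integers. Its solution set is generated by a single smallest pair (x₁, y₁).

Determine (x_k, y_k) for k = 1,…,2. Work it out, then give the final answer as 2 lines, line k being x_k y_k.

88805 5662
15772656049 1005627820

[15; 1,2,5,1,14,1,5,2,1,30] for √246; ℓ=10 ⇒ convergent index 9
k=0  a_k=15  p_k/q_k = 15/1
…
k=2  a_k=2  p_k/q_k = 47/3
…
k=4  a_k=1  p_k/q_k = 298/19
k=5  a_k=14  p_k/q_k = 4423/282
k=6  a_k=1  p_k/q_k = 4721/301
…
k=8  a_k=2  p_k/q_k = 60777/3875
k=9  a_k=1  p_k/q_k = 88805/5662
fundamental: x₁=88805, y₁=5662  (since 7886328025 − 246·32058244 = 1)
k=2:  x_2 = 88805·88805+246·5662·5662 = 15772656049,  y_2 = 88805·5662+5662·88805 = 1005627820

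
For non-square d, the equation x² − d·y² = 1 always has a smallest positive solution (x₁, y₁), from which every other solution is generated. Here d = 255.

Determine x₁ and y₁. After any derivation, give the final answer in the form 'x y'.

√255 = [15; 1,30, …], period ℓ=2 (even) → k=1
step 0: (15, 1)  from 15·(1,0) + (0,1)
step 1: (16, 1)  from 1·(15,1) + (1,0)
→ (16, 1).  Check: 16²=256, 255·1²=255, difference 1.

16 1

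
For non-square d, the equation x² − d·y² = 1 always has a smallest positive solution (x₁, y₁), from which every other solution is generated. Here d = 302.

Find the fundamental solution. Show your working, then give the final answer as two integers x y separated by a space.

4276623 246092

√302 → a₀=17, period (2,1,1,1,4,…,1,2,34); ℓ=16 even so k=15
k=0  a_k=17  p_k/q_k = 17/1
…
k=2  a_k=1  p_k/q_k = 52/3
k=3  a_k=1  p_k/q_k = 87/5
k=4  a_k=1  p_k/q_k = 139/8
k=5  a_k=4  p_k/q_k = 643/37
k=6  a_k=2  p_k/q_k = 1425/82
k=7  a_k=1  p_k/q_k = 2068/119
k=8  a_k=16  p_k/q_k = 34513/1986
k=9  a_k=1  p_k/q_k = 36581/2105
k=10  a_k=2  p_k/q_k = 107675/6196
k=11  a_k=4  p_k/q_k = 467281/26889
…
k=14  a_k=1  p_k/q_k = 1617193/93059
k=15  a_k=2  p_k/q_k = 4276623/246092
(x₁, y₁) = (4276623, 246092);  4276623² − 302·246092² = 1 ✓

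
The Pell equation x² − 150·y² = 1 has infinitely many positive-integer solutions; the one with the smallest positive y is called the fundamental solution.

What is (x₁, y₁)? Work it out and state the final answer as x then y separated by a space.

[12; 4,24] for √150; ℓ=2 ⇒ convergent index 1
step 0: (12, 1)  from 12·(1,0) + (0,1)
step 1: (49, 4)  from 4·(12,1) + (1,0)
fundamental: x₁=49, y₁=4  (since 2401 − 150·16 = 1)

49 4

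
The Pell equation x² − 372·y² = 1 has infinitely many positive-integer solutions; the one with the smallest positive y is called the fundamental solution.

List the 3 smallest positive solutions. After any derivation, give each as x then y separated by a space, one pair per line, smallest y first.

12151 630
295293601 15310260
7176225079351 372069937890

√372 = [19; 3,2,12,2,3,38, …], period ℓ=6 (even) → k=5
step 0: (19, 1)  from 19·(1,0) + (0,1)
step 1: (58, 3)  from 3·(19,1) + (1,0)
step 2: (135, 7)  from 2·(58,3) + (19,1)
step 3: (1678, 87)  from 12·(135,7) + (58,3)
step 4: (3491, 181)  from 2·(1678,87) + (135,7)
step 5: (12151, 630)  from 3·(3491,181) + (1678,87)
fundamental: x₁=12151, y₁=630  (since 147646801 − 372·396900 = 1)
n=2: (12151,630)∘(12151,630) = (12151·12151+372·630·630, 12151·630+630·12151) = (295293601,15310260)
n=3: (295293601,15310260)∘(12151,630) = (12151·295293601+372·630·15310260, 12151·15310260+630·295293601) = (7176225079351,372069937890)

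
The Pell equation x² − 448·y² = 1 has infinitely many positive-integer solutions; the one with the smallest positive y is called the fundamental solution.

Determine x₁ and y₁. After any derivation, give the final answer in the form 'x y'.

127 6

√448 → a₀=21, period (6,42); ℓ=2 even so k=1
a_0=21:  p_0=21·1+0=21,  q_0=21·0+1=1
a_1=6:  p_1=6·21+1=127,  q_1=6·1+0=6
fundamental: x₁=127, y₁=6  (since 16129 − 448·36 = 1)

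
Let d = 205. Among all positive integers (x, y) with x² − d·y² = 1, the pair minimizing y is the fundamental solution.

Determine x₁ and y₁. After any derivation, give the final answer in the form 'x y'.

39689 2772

√205 = [14; 3,6,1,4,1,6,3,28, …], period ℓ=8 (even) → k=7
i=0: a=14 ⇒ p=14, q=1
…
i=2: a=6 ⇒ p=272, q=19
i=3: a=1 ⇒ p=315, q=22
…
i=5: a=1 ⇒ p=1847, q=129
i=6: a=6 ⇒ p=12614, q=881
i=7: a=3 ⇒ p=39689, q=2772
(x₁, y₁) = (39689, 2772);  39689² − 205·2772² = 1 ✓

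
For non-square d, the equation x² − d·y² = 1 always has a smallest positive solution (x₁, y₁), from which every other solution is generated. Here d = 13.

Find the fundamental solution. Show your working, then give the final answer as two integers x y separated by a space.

649 180

[3; 1,1,1,1,6] for √13; ℓ=5 ⇒ convergent index 9
k=0  a_k=3  p_k/q_k = 3/1
…
k=2  a_k=1  p_k/q_k = 7/2
…
k=5  a_k=6  p_k/q_k = 119/33
…
k=8  a_k=1  p_k/q_k = 393/109
k=9  a_k=1  p_k/q_k = 649/180
(x₁, y₁) = (649, 180);  649² − 13·180² = 1 ✓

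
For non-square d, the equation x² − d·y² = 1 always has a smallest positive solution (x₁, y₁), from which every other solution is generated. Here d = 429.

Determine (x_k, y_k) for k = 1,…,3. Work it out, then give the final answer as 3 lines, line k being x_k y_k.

1524095 73584
4645731138049 224298012960
14161071197688057215 683702960124468816

d=429: √d = [20; 1,2,2,9,1,12,1,9,2,2,1,40] (ℓ=12, even), read p_11/q_11
k=0  a_k=20  p_k/q_k = 20/1
k=1  a_k=1  p_k/q_k = 21/1
…
k=3  a_k=2  p_k/q_k = 145/7
k=4  a_k=9  p_k/q_k = 1367/66
k=5  a_k=1  p_k/q_k = 1512/73
k=6  a_k=12  p_k/q_k = 19511/942
…
k=8  a_k=9  p_k/q_k = 208718/10077
…
k=10  a_k=2  p_k/q_k = 1085636/52415
k=11  a_k=1  p_k/q_k = 1524095/73584
→ (1524095, 73584).  Check: 1524095²=2322865569025, 429·73584²=2322865569024, difference 1.
k=2:  x_2 = 1524095·1524095+429·73584·73584 = 4645731138049,  y_2 = 1524095·73584+73584·1524095 = 224298012960
k=3:  x_3 = 1524095·4645731138049+429·73584·224298012960 = 14161071197688057215,  y_3 = 1524095·224298012960+73584·4645731138049 = 683702960124468816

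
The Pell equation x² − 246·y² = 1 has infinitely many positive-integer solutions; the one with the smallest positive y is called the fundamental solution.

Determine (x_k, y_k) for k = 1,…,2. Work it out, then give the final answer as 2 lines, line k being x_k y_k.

d=246: √d = [15; 1,2,5,1,14,1,5,2,1,30] (ℓ=10, even), read p_9/q_9
step 0: (15, 1)  from 15·(1,0) + (0,1)
step 1: (16, 1)  from 1·(15,1) + (1,0)
step 2: (47, 3)  from 2·(16,1) + (15,1)
…
step 4: (298, 19)  from 1·(251,16) + (47,3)
step 5: (4423, 282)  from 14·(298,19) + (251,16)
step 6: (4721, 301)  from 1·(4423,282) + (298,19)
step 7: (28028, 1787)  from 5·(4721,301) + (4423,282)
step 8: (60777, 3875)  from 2·(28028,1787) + (4721,301)
step 9: (88805, 5662)  from 1·(60777,3875) + (28028,1787)
(x₁, y₁) = (88805, 5662);  88805² − 246·5662² = 1 ✓
(x_2, y_2) = (88805·88805 + 246·5662·5662, 88805·5662 + 5662·88805) = (15772656049, 1005627820)

88805 5662
15772656049 1005627820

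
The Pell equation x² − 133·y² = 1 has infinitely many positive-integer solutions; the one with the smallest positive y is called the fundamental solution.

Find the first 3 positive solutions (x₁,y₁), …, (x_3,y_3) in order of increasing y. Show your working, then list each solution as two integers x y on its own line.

√133 = [11; 1,1,7,5,1,…,1,1,22, …], period ℓ=16 (even) → k=15
k=0  a_k=11  p_k/q_k = 11/1
k=1  a_k=1  p_k/q_k = 12/1
…
k=3  a_k=7  p_k/q_k = 173/15
k=4  a_k=5  p_k/q_k = 888/77
…
k=7  a_k=1  p_k/q_k = 3010/261
k=8  a_k=2  p_k/q_k = 7969/691
…
k=10  a_k=1  p_k/q_k = 18948/1643
…
k=13  a_k=7  p_k/q_k = 1210008/104921
k=14  a_k=1  p_k/q_k = 1378591/119539
k=15  a_k=1  p_k/q_k = 2588599/224460
(x₁, y₁) = (2588599, 224460);  2588599² − 133·224460² = 1 ✓
n=2: (2588599,224460)∘(2588599,224460) = (2588599·2588599+133·224460·224460, 2588599·224460+224460·2588599) = (13401689565601,1162073863080)
n=3: (13401689565601,1162073863080)∘(2588599,224460) = (2588599·13401689565601+133·224460·1162073863080, 2588599·1162073863080+224460·13401689565601) = (69383200415647777399,6016286479789825380)

2588599 224460
13401689565601 1162073863080
69383200415647777399 6016286479789825380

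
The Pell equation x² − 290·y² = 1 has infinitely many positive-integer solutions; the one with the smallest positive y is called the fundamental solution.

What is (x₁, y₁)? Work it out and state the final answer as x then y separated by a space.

579 34

√290 = [17; 34, …], period ℓ=1 (odd) → k=1
i=0: a=17 ⇒ p=17, q=1
i=1: a=34 ⇒ p=579, q=34
→ (579, 34).  Check: 579²=335241, 290·34²=335240, difference 1.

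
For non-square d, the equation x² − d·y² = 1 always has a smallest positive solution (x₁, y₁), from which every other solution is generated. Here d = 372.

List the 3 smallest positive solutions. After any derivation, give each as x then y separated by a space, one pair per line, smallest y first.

12151 630
295293601 15310260
7176225079351 372069937890

d=372: √d = [19; 3,2,12,2,3,38] (ℓ=6, even), read p_5/q_5
a_0=19:  p_0=19·1+0=19,  q_0=19·0+1=1
a_1=3:  p_1=3·19+1=58,  q_1=3·1+0=3
…
a_3=12:  p_3=12·135+58=1678,  q_3=12·7+3=87
a_4=2:  p_4=2·1678+135=3491,  q_4=2·87+7=181
a_5=3:  p_5=3·3491+1678=12151,  q_5=3·181+87=630
fundamental: x₁=12151, y₁=630  (since 147646801 − 372·396900 = 1)
n=2: (12151,630)∘(12151,630) = (12151·12151+372·630·630, 12151·630+630·12151) = (295293601,15310260)
n=3: (295293601,15310260)∘(12151,630) = (12151·295293601+372·630·15310260, 12151·15310260+630·295293601) = (7176225079351,372069937890)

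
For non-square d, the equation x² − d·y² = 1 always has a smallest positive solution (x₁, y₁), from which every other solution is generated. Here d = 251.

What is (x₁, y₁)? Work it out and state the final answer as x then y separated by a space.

√251 = [15; 1,5,2,1,2,…,5,1,30, …], period ℓ=14 (even) → k=13
a_0=15:  p_0=15·1+0=15,  q_0=15·0+1=1
…
a_5=2:  p_5=2·301+206=808,  q_5=2·19+13=51
a_6=2:  p_6=2·808+301=1917,  q_6=2·51+19=121
…
a_9=2:  p_9=2·61043+29563=151649,  q_9=2·3853+1866=9572
a_10=1:  p_10=1·151649+61043=212692,  q_10=1·9572+3853=13425
a_11=2:  p_11=2·212692+151649=577033,  q_11=2·13425+9572=36422
a_12=5:  p_12=5·577033+212692=3097857,  q_12=5·36422+13425=195535
a_13=1:  p_13=1·3097857+577033=3674890,  q_13=1·195535+36422=231957
fundamental: x₁=3674890, y₁=231957  (since 13504816512100 − 251·53804049849 = 1)

3674890 231957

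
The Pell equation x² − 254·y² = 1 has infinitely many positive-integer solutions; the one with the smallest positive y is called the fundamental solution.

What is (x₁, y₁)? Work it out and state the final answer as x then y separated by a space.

255 16

√254 = [15; 1,14,1,30, …], period ℓ=4 (even) → k=3
step 0: (15, 1)  from 15·(1,0) + (0,1)
step 1: (16, 1)  from 1·(15,1) + (1,0)
step 2: (239, 15)  from 14·(16,1) + (15,1)
step 3: (255, 16)  from 1·(239,15) + (16,1)
(x₁, y₁) = (255, 16);  255² − 254·16² = 1 ✓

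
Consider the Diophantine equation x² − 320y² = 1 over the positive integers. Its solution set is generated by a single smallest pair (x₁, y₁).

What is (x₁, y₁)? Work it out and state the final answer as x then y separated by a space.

161 9

√320 = [17; 1,7,1,34, …], period ℓ=4 (even) → k=3
step 0: (17, 1)  from 17·(1,0) + (0,1)
…
step 2: (143, 8)  from 7·(18,1) + (17,1)
step 3: (161, 9)  from 1·(143,8) + (18,1)
→ (161, 9).  Check: 161²=25921, 320·9²=25920, difference 1.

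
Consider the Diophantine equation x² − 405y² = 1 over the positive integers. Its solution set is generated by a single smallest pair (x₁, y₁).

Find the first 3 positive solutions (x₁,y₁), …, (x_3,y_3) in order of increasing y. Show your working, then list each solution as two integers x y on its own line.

161 8
51841 2576
16692641 829464

[20; 8,40] for √405; ℓ=2 ⇒ convergent index 1
i=0: a=20 ⇒ p=20, q=1
i=1: a=8 ⇒ p=161, q=8
fundamental: x₁=161, y₁=8  (since 25921 − 405·64 = 1)
(x_2, y_2) = (161·161 + 405·8·8, 161·8 + 8·161) = (51841, 2576)
(x_3, y_3) = (161·51841 + 405·8·2576, 161·2576 + 8·51841) = (16692641, 829464)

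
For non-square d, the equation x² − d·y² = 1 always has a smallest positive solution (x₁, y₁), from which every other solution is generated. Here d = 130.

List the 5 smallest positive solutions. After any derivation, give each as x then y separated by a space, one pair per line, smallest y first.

d=130: √d = [11; 2,2,22] (ℓ=3, odd), read p_5/q_5
a_0=11:  p_0=11·1+0=11,  q_0=11·0+1=1
…
a_2=2:  p_2=2·23+11=57,  q_2=2·2+1=5
…
a_4=2:  p_4=2·1277+57=2611,  q_4=2·112+5=229
a_5=2:  p_5=2·2611+1277=6499,  q_5=2·229+112=570
fundamental: x₁=6499, y₁=570  (since 42237001 − 130·324900 = 1)
n=2: (6499,570)∘(6499,570) = (6499·6499+130·570·570, 6499·570+570·6499) = (84474001,7408860)
n=3: (84474001,7408860)∘(6499,570) = (6499·84474001+130·570·7408860, 6499·7408860+570·84474001) = (1097993058499,96300361710)
n=4: (1097993058499,96300361710)∘(6499,570) = (6499·1097993058499+130·570·96300361710, 6499·96300361710+570·1097993058499) = (14271713689896001,1251712094097720)
n=5: (14271713689896001,1251712094097720)∘(6499,570) = (6499·14271713689896001+130·570·1251712094097720, 6499·1251712094097720+570·14271713689896001) = (185503733443275162499,16269753702781802850)

6499 570
84474001 7408860
1097993058499 96300361710
14271713689896001 1251712094097720
185503733443275162499 16269753702781802850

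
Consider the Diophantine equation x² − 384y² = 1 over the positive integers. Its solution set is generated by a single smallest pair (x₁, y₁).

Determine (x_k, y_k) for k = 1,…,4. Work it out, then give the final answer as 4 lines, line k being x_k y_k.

4801 245
46099201 2352490
442644523201 22588608735
4250272665676801 216895818720980

[19; 1,1,2,9,2,1,1,38] for √384; ℓ=8 ⇒ convergent index 7
k=0  a_k=19  p_k/q_k = 19/1
k=1  a_k=1  p_k/q_k = 20/1
k=2  a_k=1  p_k/q_k = 39/2
…
k=5  a_k=2  p_k/q_k = 1940/99
k=6  a_k=1  p_k/q_k = 2861/146
k=7  a_k=1  p_k/q_k = 4801/245
(x₁, y₁) = (4801, 245);  4801² − 384·245² = 1 ✓
n=2: (4801,245)∘(4801,245) = (4801·4801+384·245·245, 4801·245+245·4801) = (46099201,2352490)
n=3: (46099201,2352490)∘(4801,245) = (4801·46099201+384·245·2352490, 4801·2352490+245·46099201) = (442644523201,22588608735)
n=4: (442644523201,22588608735)∘(4801,245) = (4801·442644523201+384·245·22588608735, 4801·22588608735+245·442644523201) = (4250272665676801,216895818720980)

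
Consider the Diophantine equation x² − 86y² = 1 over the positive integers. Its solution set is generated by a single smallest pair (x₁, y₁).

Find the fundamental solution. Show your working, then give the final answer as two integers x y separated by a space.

10405 1122

d=86: √d = [9; 3,1,1,1,8,1,1,1,3,18] (ℓ=10, even), read p_9/q_9
a_0=9:  p_0=9·1+0=9,  q_0=9·0+1=1
a_1=3:  p_1=3·9+1=28,  q_1=3·1+0=3
a_2=1:  p_2=1·28+9=37,  q_2=1·3+1=4
a_3=1:  p_3=1·37+28=65,  q_3=1·4+3=7
a_4=1:  p_4=1·65+37=102,  q_4=1·7+4=11
a_5=8:  p_5=8·102+65=881,  q_5=8·11+7=95
a_6=1:  p_6=1·881+102=983,  q_6=1·95+11=106
a_7=1:  p_7=1·983+881=1864,  q_7=1·106+95=201
a_8=1:  p_8=1·1864+983=2847,  q_8=1·201+106=307
a_9=3:  p_9=3·2847+1864=10405,  q_9=3·307+201=1122
(x₁, y₁) = (10405, 1122);  10405² − 86·1122² = 1 ✓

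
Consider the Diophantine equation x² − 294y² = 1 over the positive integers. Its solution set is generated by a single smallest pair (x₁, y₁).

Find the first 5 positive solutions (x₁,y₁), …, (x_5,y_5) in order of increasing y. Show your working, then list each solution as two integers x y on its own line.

4801 280
46099201 2688560
442644523201 25815552840
4250272665676801 247880935681120
40811117693184120001 2380152718594561400

√294 → a₀=17, period (6,1,4,1,6,34); ℓ=6 even so k=5
step 0: (17, 1)  from 17·(1,0) + (0,1)
…
step 2: (120, 7)  from 1·(103,6) + (17,1)
step 3: (583, 34)  from 4·(120,7) + (103,6)
step 4: (703, 41)  from 1·(583,34) + (120,7)
step 5: (4801, 280)  from 6·(703,41) + (583,34)
(x₁, y₁) = (4801, 280);  4801² − 294·280² = 1 ✓
k=2:  x_2 = 4801·4801+294·280·280 = 46099201,  y_2 = 4801·280+280·4801 = 2688560
k=3:  x_3 = 4801·46099201+294·280·2688560 = 442644523201,  y_3 = 4801·2688560+280·46099201 = 25815552840
k=4:  x_4 = 4801·442644523201+294·280·25815552840 = 4250272665676801,  y_4 = 4801·25815552840+280·442644523201 = 247880935681120
k=5:  x_5 = 4801·4250272665676801+294·280·247880935681120 = 40811117693184120001,  y_5 = 4801·247880935681120+280·4250272665676801 = 2380152718594561400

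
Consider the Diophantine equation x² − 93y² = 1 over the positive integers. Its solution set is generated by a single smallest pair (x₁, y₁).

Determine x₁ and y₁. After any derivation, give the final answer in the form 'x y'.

d=93: √d = [9; 1,1,1,4,6,4,1,1,1,18] (ℓ=10, even), read p_9/q_9
a_0=9:  p_0=9·1+0=9,  q_0=9·0+1=1
…
a_8=1:  p_8=1·4330+3491=7821,  q_8=1·449+362=811
a_9=1:  p_9=1·7821+4330=12151,  q_9=1·811+449=1260
(x₁, y₁) = (12151, 1260);  12151² − 93·1260² = 1 ✓

12151 1260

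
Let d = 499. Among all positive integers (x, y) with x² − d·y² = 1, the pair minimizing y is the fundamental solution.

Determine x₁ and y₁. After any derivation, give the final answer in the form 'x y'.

√499 → a₀=22, period (2,1,21,1,2,44); ℓ=6 even so k=5
k=0  a_k=22  p_k/q_k = 22/1
…
k=3  a_k=21  p_k/q_k = 1452/65
k=4  a_k=1  p_k/q_k = 1519/68
k=5  a_k=2  p_k/q_k = 4490/201
fundamental: x₁=4490, y₁=201  (since 20160100 − 499·40401 = 1)

4490 201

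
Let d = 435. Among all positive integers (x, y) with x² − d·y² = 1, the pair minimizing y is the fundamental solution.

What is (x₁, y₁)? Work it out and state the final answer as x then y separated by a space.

146 7

d=435: √d = [20; 1,5,1,40] (ℓ=4, even), read p_3/q_3
step 0: (20, 1)  from 20·(1,0) + (0,1)
step 1: (21, 1)  from 1·(20,1) + (1,0)
step 2: (125, 6)  from 5·(21,1) + (20,1)
step 3: (146, 7)  from 1·(125,6) + (21,1)
(x₁, y₁) = (146, 7);  146² − 435·7² = 1 ✓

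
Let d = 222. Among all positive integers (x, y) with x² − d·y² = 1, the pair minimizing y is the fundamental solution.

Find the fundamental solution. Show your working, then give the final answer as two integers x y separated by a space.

149 10

d=222: √d = [14; 1,8,1,28] (ℓ=4, even), read p_3/q_3
a_0=14:  p_0=14·1+0=14,  q_0=14·0+1=1
a_1=1:  p_1=1·14+1=15,  q_1=1·1+0=1
a_2=8:  p_2=8·15+14=134,  q_2=8·1+1=9
a_3=1:  p_3=1·134+15=149,  q_3=1·9+1=10
fundamental: x₁=149, y₁=10  (since 22201 − 222·100 = 1)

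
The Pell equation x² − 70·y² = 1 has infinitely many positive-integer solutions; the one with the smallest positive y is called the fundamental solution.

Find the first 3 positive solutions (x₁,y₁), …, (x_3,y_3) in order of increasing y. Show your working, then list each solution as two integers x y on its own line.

251 30
126001 15060
63252251 7560090

√70 → a₀=8, period (2,1,2,1,2,16); ℓ=6 even so k=5
step 0: (8, 1)  from 8·(1,0) + (0,1)
step 1: (17, 2)  from 2·(8,1) + (1,0)
…
step 3: (67, 8)  from 2·(25,3) + (17,2)
step 4: (92, 11)  from 1·(67,8) + (25,3)
step 5: (251, 30)  from 2·(92,11) + (67,8)
→ (251, 30).  Check: 251²=63001, 70·30²=63000, difference 1.
n=2: (251,30)∘(251,30) = (251·251+70·30·30, 251·30+30·251) = (126001,15060)
n=3: (126001,15060)∘(251,30) = (251·126001+70·30·15060, 251·15060+30·126001) = (63252251,7560090)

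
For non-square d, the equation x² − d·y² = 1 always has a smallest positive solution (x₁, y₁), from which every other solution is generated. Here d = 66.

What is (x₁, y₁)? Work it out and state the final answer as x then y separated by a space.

65 8

[8; 8,16] for √66; ℓ=2 ⇒ convergent index 1
a_0=8:  p_0=8·1+0=8,  q_0=8·0+1=1
a_1=8:  p_1=8·8+1=65,  q_1=8·1+0=8
(x₁, y₁) = (65, 8);  65² − 66·8² = 1 ✓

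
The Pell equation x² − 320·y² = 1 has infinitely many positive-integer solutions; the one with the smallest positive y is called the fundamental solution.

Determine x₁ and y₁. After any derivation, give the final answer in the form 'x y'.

161 9

[17; 1,7,1,34] for √320; ℓ=4 ⇒ convergent index 3
i=0: a=17 ⇒ p=17, q=1
…
i=2: a=7 ⇒ p=143, q=8
i=3: a=1 ⇒ p=161, q=9
fundamental: x₁=161, y₁=9  (since 25921 − 320·81 = 1)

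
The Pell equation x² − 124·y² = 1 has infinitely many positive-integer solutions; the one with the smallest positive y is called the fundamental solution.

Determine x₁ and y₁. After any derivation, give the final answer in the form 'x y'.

√124 → a₀=11, period (7,2,1,1,1,…,2,7,22); ℓ=16 even so k=15
i=0: a=11 ⇒ p=11, q=1
…
i=6: a=3 ⇒ p=2383, q=214
…
i=9: a=1 ⇒ p=17583, q=1579
i=10: a=3 ⇒ p=67292, q=6043
…
i=13: a=1 ⇒ p=237042, q=21287
i=14: a=2 ⇒ p=626251, q=56239
i=15: a=7 ⇒ p=4620799, q=414960
→ (4620799, 414960).  Check: 4620799²=21351783398401, 124·414960²=21351783398400, difference 1.

4620799 414960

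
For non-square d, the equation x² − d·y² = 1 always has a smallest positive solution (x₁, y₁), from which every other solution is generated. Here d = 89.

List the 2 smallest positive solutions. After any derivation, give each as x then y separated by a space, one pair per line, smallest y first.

[9; 2,3,3,2,18] for √89; ℓ=5 ⇒ convergent index 9
k=0  a_k=9  p_k/q_k = 9/1
k=1  a_k=2  p_k/q_k = 19/2
…
k=3  a_k=3  p_k/q_k = 217/23
…
k=5  a_k=18  p_k/q_k = 9217/977
k=6  a_k=2  p_k/q_k = 18934/2007
k=7  a_k=3  p_k/q_k = 66019/6998
k=8  a_k=3  p_k/q_k = 216991/23001
k=9  a_k=2  p_k/q_k = 500001/53000
(x₁, y₁) = (500001, 53000);  500001² − 89·53000² = 1 ✓
n=2: (500001,53000)∘(500001,53000) = (500001·500001+89·53000·53000, 500001·53000+53000·500001) = (500002000001,53000106000)

500001 53000
500002000001 53000106000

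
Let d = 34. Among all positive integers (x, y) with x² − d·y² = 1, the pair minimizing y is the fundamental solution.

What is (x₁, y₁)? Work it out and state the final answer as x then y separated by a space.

35 6

d=34: √d = [5; 1,4,1,10] (ℓ=4, even), read p_3/q_3
step 0: (5, 1)  from 5·(1,0) + (0,1)
step 1: (6, 1)  from 1·(5,1) + (1,0)
step 2: (29, 5)  from 4·(6,1) + (5,1)
step 3: (35, 6)  from 1·(29,5) + (6,1)
→ (35, 6).  Check: 35²=1225, 34·6²=1224, difference 1.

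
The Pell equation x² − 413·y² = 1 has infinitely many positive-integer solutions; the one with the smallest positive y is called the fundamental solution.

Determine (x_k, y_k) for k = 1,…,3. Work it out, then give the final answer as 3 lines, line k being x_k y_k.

113399 5580
25718666401 1265532840
5832942102300599 287020317040740

d=413: √d = [20; 3,9,1,4,1,9,3,40] (ℓ=8, even), read p_7/q_7
k=0  a_k=20  p_k/q_k = 20/1
…
k=3  a_k=1  p_k/q_k = 630/31
k=4  a_k=4  p_k/q_k = 3089/152
k=5  a_k=1  p_k/q_k = 3719/183
k=6  a_k=9  p_k/q_k = 36560/1799
k=7  a_k=3  p_k/q_k = 113399/5580
(x₁, y₁) = (113399, 5580);  113399² − 413·5580² = 1 ✓
(x_2, y_2) = (113399·113399 + 413·5580·5580, 113399·5580 + 5580·113399) = (25718666401, 1265532840)
(x_3, y_3) = (113399·25718666401 + 413·5580·1265532840, 113399·1265532840 + 5580·25718666401) = (5832942102300599, 287020317040740)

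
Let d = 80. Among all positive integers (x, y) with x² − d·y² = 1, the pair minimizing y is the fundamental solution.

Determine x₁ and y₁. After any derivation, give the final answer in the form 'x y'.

[8; 1,16] for √80; ℓ=2 ⇒ convergent index 1
i=0: a=8 ⇒ p=8, q=1
i=1: a=1 ⇒ p=9, q=1
→ (9, 1).  Check: 9²=81, 80·1²=80, difference 1.

9 1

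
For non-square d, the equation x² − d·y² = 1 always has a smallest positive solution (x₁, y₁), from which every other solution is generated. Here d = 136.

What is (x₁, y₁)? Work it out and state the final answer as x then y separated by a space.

35 3

√136 → a₀=11, period (1,1,1,22); ℓ=4 even so k=3
step 0: (11, 1)  from 11·(1,0) + (0,1)
step 1: (12, 1)  from 1·(11,1) + (1,0)
step 2: (23, 2)  from 1·(12,1) + (11,1)
step 3: (35, 3)  from 1·(23,2) + (12,1)
(x₁, y₁) = (35, 3);  35² − 136·3² = 1 ✓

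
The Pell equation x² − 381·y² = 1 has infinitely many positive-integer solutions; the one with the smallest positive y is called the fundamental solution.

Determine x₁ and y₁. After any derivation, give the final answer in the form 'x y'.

√381 = [19; 1,1,12,1,1,38, …], period ℓ=6 (even) → k=5
a_0=19:  p_0=19·1+0=19,  q_0=19·0+1=1
a_1=1:  p_1=1·19+1=20,  q_1=1·1+0=1
a_2=1:  p_2=1·20+19=39,  q_2=1·1+1=2
a_3=12:  p_3=12·39+20=488,  q_3=12·2+1=25
a_4=1:  p_4=1·488+39=527,  q_4=1·25+2=27
a_5=1:  p_5=1·527+488=1015,  q_5=1·27+25=52
(x₁, y₁) = (1015, 52);  1015² − 381·52² = 1 ✓

1015 52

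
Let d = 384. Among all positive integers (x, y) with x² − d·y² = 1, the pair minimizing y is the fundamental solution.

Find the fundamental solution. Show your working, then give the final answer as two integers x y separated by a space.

[19; 1,1,2,9,2,1,1,38] for √384; ℓ=8 ⇒ convergent index 7
step 0: (19, 1)  from 19·(1,0) + (0,1)
step 1: (20, 1)  from 1·(19,1) + (1,0)
…
step 3: (98, 5)  from 2·(39,2) + (20,1)
step 4: (921, 47)  from 9·(98,5) + (39,2)
step 5: (1940, 99)  from 2·(921,47) + (98,5)
step 6: (2861, 146)  from 1·(1940,99) + (921,47)
step 7: (4801, 245)  from 1·(2861,146) + (1940,99)
→ (4801, 245).  Check: 4801²=23049601, 384·245²=23049600, difference 1.

4801 245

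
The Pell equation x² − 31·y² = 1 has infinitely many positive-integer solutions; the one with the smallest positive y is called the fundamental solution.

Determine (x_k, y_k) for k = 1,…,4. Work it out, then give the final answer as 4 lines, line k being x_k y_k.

1520 273
4620799 829920
14047227440 2522956527
42703566796801 7669787012160

[5; 1,1,3,5,3,1,1,10] for √31; ℓ=8 ⇒ convergent index 7
step 0: (5, 1)  from 5·(1,0) + (0,1)
step 1: (6, 1)  from 1·(5,1) + (1,0)
step 2: (11, 2)  from 1·(6,1) + (5,1)
step 3: (39, 7)  from 3·(11,2) + (6,1)
…
step 6: (863, 155)  from 1·(657,118) + (206,37)
step 7: (1520, 273)  from 1·(863,155) + (657,118)
→ (1520, 273).  Check: 1520²=2310400, 31·273²=2310399, difference 1.
n=2: (1520,273)∘(1520,273) = (1520·1520+31·273·273, 1520·273+273·1520) = (4620799,829920)
n=3: (4620799,829920)∘(1520,273) = (1520·4620799+31·273·829920, 1520·829920+273·4620799) = (14047227440,2522956527)
n=4: (14047227440,2522956527)∘(1520,273) = (1520·14047227440+31·273·2522956527, 1520·2522956527+273·14047227440) = (42703566796801,7669787012160)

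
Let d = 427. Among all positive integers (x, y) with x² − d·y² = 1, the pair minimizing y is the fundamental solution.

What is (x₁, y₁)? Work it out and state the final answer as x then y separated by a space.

d=427: √d = [20; 1,1,1,40] (ℓ=4, even), read p_3/q_3
k=0  a_k=20  p_k/q_k = 20/1
k=1  a_k=1  p_k/q_k = 21/1
k=2  a_k=1  p_k/q_k = 41/2
k=3  a_k=1  p_k/q_k = 62/3
fundamental: x₁=62, y₁=3  (since 3844 − 427·9 = 1)

62 3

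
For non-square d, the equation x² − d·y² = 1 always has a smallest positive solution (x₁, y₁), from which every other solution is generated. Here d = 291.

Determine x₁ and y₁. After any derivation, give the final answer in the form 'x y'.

290 17

d=291: √d = [17; 17,34] (ℓ=2, even), read p_1/q_1
step 0: (17, 1)  from 17·(1,0) + (0,1)
step 1: (290, 17)  from 17·(17,1) + (1,0)
→ (290, 17).  Check: 290²=84100, 291·17²=84099, difference 1.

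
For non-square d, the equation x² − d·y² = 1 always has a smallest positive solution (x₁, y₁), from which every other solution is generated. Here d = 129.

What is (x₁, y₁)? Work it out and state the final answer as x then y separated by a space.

16855 1484

√129 → a₀=11, period (2,1,3,1,6,1,3,1,2,22); ℓ=10 even so k=9
a_0=11:  p_0=11·1+0=11,  q_0=11·0+1=1
a_1=2:  p_1=2·11+1=23,  q_1=2·1+0=2
…
a_3=3:  p_3=3·34+23=125,  q_3=3·3+2=11
…
a_8=1:  p_8=1·4793+1238=6031,  q_8=1·422+109=531
a_9=2:  p_9=2·6031+4793=16855,  q_9=2·531+422=1484
fundamental: x₁=16855, y₁=1484  (since 284091025 − 129·2202256 = 1)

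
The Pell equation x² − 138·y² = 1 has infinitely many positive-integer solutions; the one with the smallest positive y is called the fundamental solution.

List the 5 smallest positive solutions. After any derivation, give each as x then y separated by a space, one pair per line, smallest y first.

47 4
4417 376
415151 35340
39019777 3321584
3667443887 312193556

[11; 1,2,1,22] for √138; ℓ=4 ⇒ convergent index 3
step 0: (11, 1)  from 11·(1,0) + (0,1)
step 1: (12, 1)  from 1·(11,1) + (1,0)
step 2: (35, 3)  from 2·(12,1) + (11,1)
step 3: (47, 4)  from 1·(35,3) + (12,1)
fundamental: x₁=47, y₁=4  (since 2209 − 138·16 = 1)
k=2:  x_2 = 47·47+138·4·4 = 4417,  y_2 = 47·4+4·47 = 376
k=3:  x_3 = 47·4417+138·4·376 = 415151,  y_3 = 47·376+4·4417 = 35340
k=4:  x_4 = 47·415151+138·4·35340 = 39019777,  y_4 = 47·35340+4·415151 = 3321584
k=5:  x_5 = 47·39019777+138·4·3321584 = 3667443887,  y_5 = 47·3321584+4·39019777 = 312193556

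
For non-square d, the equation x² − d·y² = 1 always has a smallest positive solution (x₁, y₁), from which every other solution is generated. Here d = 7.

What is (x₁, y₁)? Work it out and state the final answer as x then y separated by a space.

8 3

[2; 1,1,1,4] for √7; ℓ=4 ⇒ convergent index 3
k=0  a_k=2  p_k/q_k = 2/1
k=1  a_k=1  p_k/q_k = 3/1
k=2  a_k=1  p_k/q_k = 5/2
k=3  a_k=1  p_k/q_k = 8/3
(x₁, y₁) = (8, 3);  8² − 7·3² = 1 ✓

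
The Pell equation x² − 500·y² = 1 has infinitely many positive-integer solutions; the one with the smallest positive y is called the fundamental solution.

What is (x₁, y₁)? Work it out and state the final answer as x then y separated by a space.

d=500: √d = [22; 2,1,3,2,1,…,1,2,44] (ℓ=14, even), read p_13/q_13
k=0  a_k=22  p_k/q_k = 22/1
k=1  a_k=2  p_k/q_k = 45/2
…
k=3  a_k=3  p_k/q_k = 246/11
k=4  a_k=2  p_k/q_k = 559/25
k=5  a_k=1  p_k/q_k = 805/36
k=6  a_k=1  p_k/q_k = 1364/61
…
k=9  a_k=1  p_k/q_k = 30254/1353
…
k=11  a_k=3  p_k/q_k = 259205/11592
k=12  a_k=1  p_k/q_k = 335522/15005
k=13  a_k=2  p_k/q_k = 930249/41602
→ (930249, 41602).  Check: 930249²=865363202001, 500·41602²=865363202000, difference 1.

930249 41602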